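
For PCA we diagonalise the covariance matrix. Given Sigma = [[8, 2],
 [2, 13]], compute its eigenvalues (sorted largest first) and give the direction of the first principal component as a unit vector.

Step 1 — characteristic polynomial of 2×2 Sigma:
  det(Sigma - λI) = λ² - trace · λ + det = 0.
  trace = 8 + 13 = 21, det = 8·13 - (2)² = 100.
Step 2 — discriminant:
  Δ = trace² - 4·det = 441 - 400 = 41.
Step 3 — eigenvalues:
  λ = (trace ± √Δ)/2 = (21 ± 6.4031)/2,
  λ_1 = 13.7016,  λ_2 = 7.2984.

Step 4 — unit eigenvector for λ_1: solve (Sigma - λ_1 I)v = 0. First row:
  (8 - 13.7016)·v_x + (2)·v_y = 0, i.e. (-5.7016)·v_x + (2)·v_y = 0,
  so v ∝ (b, λ_1 - a) = (2, 5.7016) = u.
  ||u|| = √((2)² + (5.7016)²) = √(36.5078) ≈ 6.0422,
  v_1 = u/||u|| ≈ (0.331, 0.9436) (||v_1|| = 1).

λ_1 = 13.7016,  λ_2 = 7.2984;  v_1 ≈ (0.331, 0.9436)


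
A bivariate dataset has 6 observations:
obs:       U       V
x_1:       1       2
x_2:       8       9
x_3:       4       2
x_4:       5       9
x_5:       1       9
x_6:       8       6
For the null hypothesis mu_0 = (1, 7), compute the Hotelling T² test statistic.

Step 1 — sample mean vector:
  mean(U) = (1 + 8 + 4 + 5 + 1 + 8) / 6 = 27/6 = 4.5
  mean(V) = (2 + 9 + 2 + 9 + 9 + 6) / 6 = 37/6 = 6.1667
  x̄ = (4.5, 6.1667),  deviation x̄ - mu_0 = (4.5, 6.1667) - (1, 7) = (3.5, -0.8333).

Step 2 — sample covariance matrix, S[i,j] = (1/(n-1)) · Σ_k (x_{k,i} - mean_i) · (x_{k,j} - mean_j), divisor n-1 = 5:
  S[U,U] = ((-3.5)·(-3.5) + (3.5)·(3.5) + (-0.5)·(-0.5) + (0.5)·(0.5) + (-3.5)·(-3.5) + (3.5)·(3.5)) / 5 = 49.5/5 = 9.9
  S[U,V] = ((-3.5)·(-4.1667) + (3.5)·(2.8333) + (-0.5)·(-4.1667) + (0.5)·(2.8333) + (-3.5)·(2.8333) + (3.5)·(-0.1667)) / 5 = 17.5/5 = 3.5
  S[V,V] = ((-4.1667)·(-4.1667) + (2.8333)·(2.8333) + (-4.1667)·(-4.1667) + (2.8333)·(2.8333) + (2.8333)·(2.8333) + (-0.1667)·(-0.1667)) / 5 = 58.8333/5 = 11.7667
  S = [[9.9, 3.5],
 [3.5, 11.7667]].

Step 3 — invert S. det(S) = 9.9·11.7667 - (3.5)² = 104.24.
  S^{-1} = (1/det) · [[d, -b], [-b, a]] = [[0.1129, -0.0336],
 [-0.0336, 0.095]].

Step 4 — quadratic form (x̄ - mu_0)^T · S^{-1} · (x̄ - mu_0):
  S^{-1} · (x̄ - mu_0) = (0.4231, -0.1967),
  (x̄ - mu_0)^T · [...] = (3.5)·(0.4231) + (-0.8333)·(-0.1967) = 1.6446.

Step 5 — scale by n: T² = 6 · 1.6446 = 9.8676.

T² ≈ 9.8676


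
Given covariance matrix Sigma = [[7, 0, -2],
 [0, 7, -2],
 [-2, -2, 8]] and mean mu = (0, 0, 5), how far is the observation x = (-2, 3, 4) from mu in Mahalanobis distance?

Step 1 — centre the observation: (x - mu) = (-2, 3, -1).

Step 2 — invert Sigma (cofactor / det for 3×3, or solve directly):
  Sigma^{-1} = [[0.1548, 0.0119, 0.0417],
 [0.0119, 0.1548, 0.0417],
 [0.0417, 0.0417, 0.1458]].

Step 3 — form the quadratic (x - mu)^T · Sigma^{-1} · (x - mu):
  Sigma^{-1} · (x - mu) = (-0.3155, 0.3988, -0.1042).
  (x - mu)^T · [Sigma^{-1} · (x - mu)] = (-2)·(-0.3155) + (3)·(0.3988) + (-1)·(-0.1042) = 1.9315.

Step 4 — take square root: d = √(1.9315) ≈ 1.3898.

d(x, mu) = √(1.9315) ≈ 1.3898


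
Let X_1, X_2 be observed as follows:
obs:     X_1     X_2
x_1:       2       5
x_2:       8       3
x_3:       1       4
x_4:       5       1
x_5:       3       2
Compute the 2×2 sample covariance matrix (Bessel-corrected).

Step 1 — column means:
  mean(X_1) = (2 + 8 + 1 + 5 + 3) / 5 = 19/5 = 3.8
  mean(X_2) = (5 + 3 + 4 + 1 + 2) / 5 = 15/5 = 3

Step 2 — sample covariance S[i,j] = (1/(n-1)) · Σ_k (x_{k,i} - mean_i) · (x_{k,j} - mean_j), with n-1 = 4.
  S[X_1,X_1] = ((-1.8)·(-1.8) + (4.2)·(4.2) + (-2.8)·(-2.8) + (1.2)·(1.2) + (-0.8)·(-0.8)) / 4 = 30.8/4 = 7.7
  S[X_1,X_2] = ((-1.8)·(2) + (4.2)·(0) + (-2.8)·(1) + (1.2)·(-2) + (-0.8)·(-1)) / 4 = -8/4 = -2
  S[X_2,X_2] = ((2)·(2) + (0)·(0) + (1)·(1) + (-2)·(-2) + (-1)·(-1)) / 4 = 10/4 = 2.5

S is symmetric (S[j,i] = S[i,j]). Assembling:

S = [[7.7, -2],
 [-2, 2.5]]


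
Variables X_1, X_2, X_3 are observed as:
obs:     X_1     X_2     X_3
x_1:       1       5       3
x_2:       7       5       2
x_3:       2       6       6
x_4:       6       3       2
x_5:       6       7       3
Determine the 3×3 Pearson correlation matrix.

Step 1 — column means:
  mean(X_1) = (1 + 7 + 2 + 6 + 6) / 5 = 22/5 = 4.4
  mean(X_2) = (5 + 5 + 6 + 3 + 7) / 5 = 26/5 = 5.2
  mean(X_3) = (3 + 2 + 6 + 2 + 3) / 5 = 16/5 = 3.2

Step 2 — sample variances and covariances s[i,j] = (1/(n-1)) · Σ_k (x_{k,i} - mean_i) · (x_{k,j} - mean_j), with n-1 = 4:
  s[X_1,X_1] = ((-3.4)·(-3.4) + (2.6)·(2.6) + (-2.4)·(-2.4) + (1.6)·(1.6) + (1.6)·(1.6)) / 4 = 29.2/4 = 7.3
  s[X_1,X_2] = ((-3.4)·(-0.2) + (2.6)·(-0.2) + (-2.4)·(0.8) + (1.6)·(-2.2) + (1.6)·(1.8)) / 4 = -2.4/4 = -0.6
  s[X_1,X_3] = ((-3.4)·(-0.2) + (2.6)·(-1.2) + (-2.4)·(2.8) + (1.6)·(-1.2) + (1.6)·(-0.2)) / 4 = -11.4/4 = -2.85
  s[X_2,X_2] = ((-0.2)·(-0.2) + (-0.2)·(-0.2) + (0.8)·(0.8) + (-2.2)·(-2.2) + (1.8)·(1.8)) / 4 = 8.8/4 = 2.2
  s[X_2,X_3] = ((-0.2)·(-0.2) + (-0.2)·(-1.2) + (0.8)·(2.8) + (-2.2)·(-1.2) + (1.8)·(-0.2)) / 4 = 4.8/4 = 1.2
  s[X_3,X_3] = ((-0.2)·(-0.2) + (-1.2)·(-1.2) + (2.8)·(2.8) + (-1.2)·(-1.2) + (-0.2)·(-0.2)) / 4 = 10.8/4 = 2.7
  Sample standard deviations s_i = √(s[i,i]):
  s(X_1) = √(7.3) = 2.7019
  s(X_2) = √(2.2) = 1.4832
  s(X_3) = √(2.7) = 1.6432

Step 3 — r_{ij} = s_{ij} / (s_i · s_j):
  r[X_1,X_1] = 1 (diagonal).
  r[X_1,X_2] = -0.6 / (2.7019 · 1.4832) = -0.6 / 4.0075 = -0.1497
  r[X_1,X_3] = -2.85 / (2.7019 · 1.6432) = -2.85 / 4.4396 = -0.642
  r[X_2,X_2] = 1 (diagonal).
  r[X_2,X_3] = 1.2 / (1.4832 · 1.6432) = 1.2 / 2.4372 = 0.4924
  r[X_3,X_3] = 1 (diagonal).

R is symmetric with unit diagonal. Assembling:

R = [[1, -0.1497, -0.642],
 [-0.1497, 1, 0.4924],
 [-0.642, 0.4924, 1]]


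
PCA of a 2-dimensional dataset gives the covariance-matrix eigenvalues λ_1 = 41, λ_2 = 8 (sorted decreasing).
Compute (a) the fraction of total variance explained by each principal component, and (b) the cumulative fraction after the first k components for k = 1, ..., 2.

Step 1 — total variance = trace(Sigma) = Σ λ_i = 41 + 8 = 49.

Step 2 — fraction explained by component i = λ_i / Σ λ:
  PC1: 41/49 = 0.8367
  PC2: 8/49 = 0.1633

Step 3 — cumulative fraction after k components = (λ_1 + ... + λ_k) / Σ λ:
  k = 1: 41/49 = 0.8367
  k = 2: (41 + 8)/49 = 49/49 = 1

Summary (fraction, with percent):

explained: PC1 0.8367 (83.67%), PC2 0.1633 (16.33%);  cumulative: 0.8367, 1


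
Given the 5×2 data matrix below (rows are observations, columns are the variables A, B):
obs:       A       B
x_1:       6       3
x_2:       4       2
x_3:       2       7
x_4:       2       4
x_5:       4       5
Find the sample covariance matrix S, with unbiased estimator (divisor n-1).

Step 1 — column means:
  mean(A) = (6 + 4 + 2 + 2 + 4) / 5 = 18/5 = 3.6
  mean(B) = (3 + 2 + 7 + 4 + 5) / 5 = 21/5 = 4.2

Step 2 — sample covariance S[i,j] = (1/(n-1)) · Σ_k (x_{k,i} - mean_i) · (x_{k,j} - mean_j), with n-1 = 4.
  S[A,A] = ((2.4)·(2.4) + (0.4)·(0.4) + (-1.6)·(-1.6) + (-1.6)·(-1.6) + (0.4)·(0.4)) / 4 = 11.2/4 = 2.8
  S[A,B] = ((2.4)·(-1.2) + (0.4)·(-2.2) + (-1.6)·(2.8) + (-1.6)·(-0.2) + (0.4)·(0.8)) / 4 = -7.6/4 = -1.9
  S[B,B] = ((-1.2)·(-1.2) + (-2.2)·(-2.2) + (2.8)·(2.8) + (-0.2)·(-0.2) + (0.8)·(0.8)) / 4 = 14.8/4 = 3.7

S is symmetric (S[j,i] = S[i,j]). Assembling:

S = [[2.8, -1.9],
 [-1.9, 3.7]]


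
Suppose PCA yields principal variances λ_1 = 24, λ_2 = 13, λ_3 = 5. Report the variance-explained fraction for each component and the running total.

Step 1 — total variance = trace(Sigma) = Σ λ_i = 24 + 13 + 5 = 42.

Step 2 — fraction explained by component i = λ_i / Σ λ:
  PC1: 24/42 = 0.5714
  PC2: 13/42 = 0.3095
  PC3: 5/42 = 0.119

Step 3 — cumulative fraction after k components = (λ_1 + ... + λ_k) / Σ λ:
  k = 1: 24/42 = 0.5714
  k = 2: (24 + 13)/42 = 37/42 = 0.881
  k = 3: (24 + 13 + 5)/42 = 42/42 = 1

Summary (fraction, with percent):

explained: PC1 0.5714 (57.14%), PC2 0.3095 (30.95%), PC3 0.119 (11.9%);  cumulative: 0.5714, 0.881, 1


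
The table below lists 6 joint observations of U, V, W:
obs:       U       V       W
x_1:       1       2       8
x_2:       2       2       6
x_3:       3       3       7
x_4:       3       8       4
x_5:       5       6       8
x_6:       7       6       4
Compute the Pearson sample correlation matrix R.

Step 1 — column means:
  mean(U) = (1 + 2 + 3 + 3 + 5 + 7) / 6 = 21/6 = 3.5
  mean(V) = (2 + 2 + 3 + 8 + 6 + 6) / 6 = 27/6 = 4.5
  mean(W) = (8 + 6 + 7 + 4 + 8 + 4) / 6 = 37/6 = 6.1667

Step 2 — sample variances and covariances s[i,j] = (1/(n-1)) · Σ_k (x_{k,i} - mean_i) · (x_{k,j} - mean_j), with n-1 = 5:
  s[U,U] = ((-2.5)·(-2.5) + (-1.5)·(-1.5) + (-0.5)·(-0.5) + (-0.5)·(-0.5) + (1.5)·(1.5) + (3.5)·(3.5)) / 5 = 23.5/5 = 4.7
  s[U,V] = ((-2.5)·(-2.5) + (-1.5)·(-2.5) + (-0.5)·(-1.5) + (-0.5)·(3.5) + (1.5)·(1.5) + (3.5)·(1.5)) / 5 = 16.5/5 = 3.3
  s[U,W] = ((-2.5)·(1.8333) + (-1.5)·(-0.1667) + (-0.5)·(0.8333) + (-0.5)·(-2.1667) + (1.5)·(1.8333) + (3.5)·(-2.1667)) / 5 = -8.5/5 = -1.7
  s[V,V] = ((-2.5)·(-2.5) + (-2.5)·(-2.5) + (-1.5)·(-1.5) + (3.5)·(3.5) + (1.5)·(1.5) + (1.5)·(1.5)) / 5 = 31.5/5 = 6.3
  s[V,W] = ((-2.5)·(1.8333) + (-2.5)·(-0.1667) + (-1.5)·(0.8333) + (3.5)·(-2.1667) + (1.5)·(1.8333) + (1.5)·(-2.1667)) / 5 = -13.5/5 = -2.7
  s[W,W] = ((1.8333)·(1.8333) + (-0.1667)·(-0.1667) + (0.8333)·(0.8333) + (-2.1667)·(-2.1667) + (1.8333)·(1.8333) + (-2.1667)·(-2.1667)) / 5 = 16.8333/5 = 3.3667
  Sample standard deviations s_i = √(s[i,i]):
  s(U) = √(4.7) = 2.1679
  s(V) = √(6.3) = 2.51
  s(W) = √(3.3667) = 1.8348

Step 3 — r_{ij} = s_{ij} / (s_i · s_j):
  r[U,U] = 1 (diagonal).
  r[U,V] = 3.3 / (2.1679 · 2.51) = 3.3 / 5.4415 = 0.6064
  r[U,W] = -1.7 / (2.1679 · 1.8348) = -1.7 / 3.9779 = -0.4274
  r[V,V] = 1 (diagonal).
  r[V,W] = -2.7 / (2.51 · 1.8348) = -2.7 / 4.6054 = -0.5863
  r[W,W] = 1 (diagonal).

R is symmetric with unit diagonal. Assembling:

R = [[1, 0.6064, -0.4274],
 [0.6064, 1, -0.5863],
 [-0.4274, -0.5863, 1]]


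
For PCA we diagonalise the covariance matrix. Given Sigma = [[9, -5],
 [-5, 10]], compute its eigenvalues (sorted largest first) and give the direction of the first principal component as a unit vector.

Step 1 — characteristic polynomial of 2×2 Sigma:
  det(Sigma - λI) = λ² - trace · λ + det = 0.
  trace = 9 + 10 = 19, det = 9·10 - (-5)² = 65.
Step 2 — discriminant:
  Δ = trace² - 4·det = 361 - 260 = 101.
Step 3 — eigenvalues:
  λ = (trace ± √Δ)/2 = (19 ± 10.0499)/2,
  λ_1 = 14.5249,  λ_2 = 4.4751.

Step 4 — unit eigenvector for λ_1: solve (Sigma - λ_1 I)v = 0. First row:
  (9 - 14.5249)·v_x + (-5)·v_y = 0, i.e. (-5.5249)·v_x + (-5)·v_y = 0,
  so v ∝ (b, λ_1 - a) = (-5, 5.5249); multiply by -1 so the first entry is positive: u = (5, -5.5249).
  ||u|| = √((5)² + (-5.5249)²) = √(55.5249) ≈ 7.4515,
  v_1 = u/||u|| ≈ (0.671, -0.7415) (||v_1|| = 1).

λ_1 = 14.5249,  λ_2 = 4.4751;  v_1 ≈ (0.671, -0.7415)


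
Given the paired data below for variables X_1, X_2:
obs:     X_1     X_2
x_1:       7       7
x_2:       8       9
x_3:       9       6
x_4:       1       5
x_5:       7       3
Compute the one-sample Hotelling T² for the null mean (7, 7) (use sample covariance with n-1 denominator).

Step 1 — sample mean vector:
  mean(X_1) = (7 + 8 + 9 + 1 + 7) / 5 = 32/5 = 6.4
  mean(X_2) = (7 + 9 + 6 + 5 + 3) / 5 = 30/5 = 6
  x̄ = (6.4, 6),  deviation x̄ - mu_0 = (6.4, 6) - (7, 7) = (-0.6, -1).

Step 2 — sample covariance matrix, S[i,j] = (1/(n-1)) · Σ_k (x_{k,i} - mean_i) · (x_{k,j} - mean_j), divisor n-1 = 4:
  S[X_1,X_1] = ((0.6)·(0.6) + (1.6)·(1.6) + (2.6)·(2.6) + (-5.4)·(-5.4) + (0.6)·(0.6)) / 4 = 39.2/4 = 9.8
  S[X_1,X_2] = ((0.6)·(1) + (1.6)·(3) + (2.6)·(0) + (-5.4)·(-1) + (0.6)·(-3)) / 4 = 9/4 = 2.25
  S[X_2,X_2] = ((1)·(1) + (3)·(3) + (0)·(0) + (-1)·(-1) + (-3)·(-3)) / 4 = 20/4 = 5
  S = [[9.8, 2.25],
 [2.25, 5]].

Step 3 — invert S. det(S) = 9.8·5 - (2.25)² = 43.9375.
  S^{-1} = (1/det) · [[d, -b], [-b, a]] = [[0.1138, -0.0512],
 [-0.0512, 0.223]].

Step 4 — quadratic form (x̄ - mu_0)^T · S^{-1} · (x̄ - mu_0):
  S^{-1} · (x̄ - mu_0) = (-0.0171, -0.1923),
  (x̄ - mu_0)^T · [...] = (-0.6)·(-0.0171) + (-1)·(-0.1923) = 0.2026.

Step 5 — scale by n: T² = 5 · 0.2026 = 1.0128.

T² ≈ 1.0128


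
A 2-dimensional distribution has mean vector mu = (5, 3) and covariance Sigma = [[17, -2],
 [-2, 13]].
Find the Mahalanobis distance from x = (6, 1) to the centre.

Step 1 — centre the observation: (x - mu) = (1, -2).

Step 2 — invert Sigma. det(Sigma) = 17·13 - (-2)² = 217.
  Sigma^{-1} = (1/det) · [[d, -b], [-b, a]] = [[0.0599, 0.0092],
 [0.0092, 0.0783]].

Step 3 — form the quadratic (x - mu)^T · Sigma^{-1} · (x - mu):
  Sigma^{-1} · (x - mu) = (0.0415, -0.1475).
  (x - mu)^T · [Sigma^{-1} · (x - mu)] = (1)·(0.0415) + (-2)·(-0.1475) = 0.3364.

Step 4 — take square root: d = √(0.3364) ≈ 0.58.

d(x, mu) = √(0.3364) ≈ 0.58


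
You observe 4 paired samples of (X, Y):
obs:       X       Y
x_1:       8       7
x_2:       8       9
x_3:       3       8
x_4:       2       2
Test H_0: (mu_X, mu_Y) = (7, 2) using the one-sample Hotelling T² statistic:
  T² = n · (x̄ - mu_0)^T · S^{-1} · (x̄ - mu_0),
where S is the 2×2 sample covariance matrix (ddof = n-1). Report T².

Step 1 — sample mean vector:
  mean(X) = (8 + 8 + 3 + 2) / 4 = 21/4 = 5.25
  mean(Y) = (7 + 9 + 8 + 2) / 4 = 26/4 = 6.5
  x̄ = (5.25, 6.5),  deviation x̄ - mu_0 = (5.25, 6.5) - (7, 2) = (-1.75, 4.5).

Step 2 — sample covariance matrix, S[i,j] = (1/(n-1)) · Σ_k (x_{k,i} - mean_i) · (x_{k,j} - mean_j), divisor n-1 = 3:
  S[X,X] = ((2.75)·(2.75) + (2.75)·(2.75) + (-2.25)·(-2.25) + (-3.25)·(-3.25)) / 3 = 30.75/3 = 10.25
  S[X,Y] = ((2.75)·(0.5) + (2.75)·(2.5) + (-2.25)·(1.5) + (-3.25)·(-4.5)) / 3 = 19.5/3 = 6.5
  S[Y,Y] = ((0.5)·(0.5) + (2.5)·(2.5) + (1.5)·(1.5) + (-4.5)·(-4.5)) / 3 = 29/3 = 9.6667
  S = [[10.25, 6.5],
 [6.5, 9.6667]].

Step 3 — invert S. det(S) = 10.25·9.6667 - (6.5)² = 56.8333.
  S^{-1} = (1/det) · [[d, -b], [-b, a]] = [[0.1701, -0.1144],
 [-0.1144, 0.1804]].

Step 4 — quadratic form (x̄ - mu_0)^T · S^{-1} · (x̄ - mu_0):
  S^{-1} · (x̄ - mu_0) = (-0.8123, 1.0117),
  (x̄ - mu_0)^T · [...] = (-1.75)·(-0.8123) + (4.5)·(1.0117) = 5.9743.

Step 5 — scale by n: T² = 4 · 5.9743 = 23.8974.

T² ≈ 23.8974


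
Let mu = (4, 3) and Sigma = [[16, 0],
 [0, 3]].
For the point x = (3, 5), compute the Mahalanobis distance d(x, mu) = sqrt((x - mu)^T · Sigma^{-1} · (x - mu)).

Step 1 — centre the observation: (x - mu) = (-1, 2).

Step 2 — invert Sigma. det(Sigma) = 16·3 - (0)² = 48.
  Sigma^{-1} = (1/det) · [[d, -b], [-b, a]] = [[0.0625, 0],
 [0, 0.3333]].

Step 3 — form the quadratic (x - mu)^T · Sigma^{-1} · (x - mu):
  Sigma^{-1} · (x - mu) = (-0.0625, 0.6667).
  (x - mu)^T · [Sigma^{-1} · (x - mu)] = (-1)·(-0.0625) + (2)·(0.6667) = 1.3958.

Step 4 — take square root: d = √(1.3958) ≈ 1.1815.

d(x, mu) = √(1.3958) ≈ 1.1815


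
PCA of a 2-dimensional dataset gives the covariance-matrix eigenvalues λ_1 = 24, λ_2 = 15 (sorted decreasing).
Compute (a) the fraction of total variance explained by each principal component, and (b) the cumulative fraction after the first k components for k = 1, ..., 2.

Step 1 — total variance = trace(Sigma) = Σ λ_i = 24 + 15 = 39.

Step 2 — fraction explained by component i = λ_i / Σ λ:
  PC1: 24/39 = 0.6154
  PC2: 15/39 = 0.3846

Step 3 — cumulative fraction after k components = (λ_1 + ... + λ_k) / Σ λ:
  k = 1: 24/39 = 0.6154
  k = 2: (24 + 15)/39 = 39/39 = 1

Summary (fraction, with percent):

explained: PC1 0.6154 (61.54%), PC2 0.3846 (38.46%);  cumulative: 0.6154, 1


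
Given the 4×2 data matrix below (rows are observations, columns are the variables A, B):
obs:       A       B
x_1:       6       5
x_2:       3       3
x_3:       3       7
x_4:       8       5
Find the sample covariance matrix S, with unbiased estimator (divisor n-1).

Step 1 — column means:
  mean(A) = (6 + 3 + 3 + 8) / 4 = 20/4 = 5
  mean(B) = (5 + 3 + 7 + 5) / 4 = 20/4 = 5

Step 2 — sample covariance S[i,j] = (1/(n-1)) · Σ_k (x_{k,i} - mean_i) · (x_{k,j} - mean_j), with n-1 = 3.
  S[A,A] = ((1)·(1) + (-2)·(-2) + (-2)·(-2) + (3)·(3)) / 3 = 18/3 = 6
  S[A,B] = ((1)·(0) + (-2)·(-2) + (-2)·(2) + (3)·(0)) / 3 = 0/3 = 0
  S[B,B] = ((0)·(0) + (-2)·(-2) + (2)·(2) + (0)·(0)) / 3 = 8/3 = 2.6667

S is symmetric (S[j,i] = S[i,j]). Assembling:

S = [[6, 0],
 [0, 2.6667]]


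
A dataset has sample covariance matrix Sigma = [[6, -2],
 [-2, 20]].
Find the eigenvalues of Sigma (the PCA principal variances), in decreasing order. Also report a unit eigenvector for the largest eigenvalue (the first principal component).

Step 1 — characteristic polynomial of 2×2 Sigma:
  det(Sigma - λI) = λ² - trace · λ + det = 0.
  trace = 6 + 20 = 26, det = 6·20 - (-2)² = 116.
Step 2 — discriminant:
  Δ = trace² - 4·det = 676 - 464 = 212.
Step 3 — eigenvalues:
  λ = (trace ± √Δ)/2 = (26 ± 14.5602)/2,
  λ_1 = 20.2801,  λ_2 = 5.7199.

Step 4 — unit eigenvector for λ_1: solve (Sigma - λ_1 I)v = 0. First row:
  (6 - 20.2801)·v_x + (-2)·v_y = 0, i.e. (-14.2801)·v_x + (-2)·v_y = 0,
  so v ∝ (b, λ_1 - a) = (-2, 14.2801); multiply by -1 so the first entry is positive: u = (2, -14.2801).
  ||u|| = √((2)² + (-14.2801)²) = √(207.9215) ≈ 14.4195,
  v_1 = u/||u|| ≈ (0.1387, -0.9903) (||v_1|| = 1).

λ_1 = 20.2801,  λ_2 = 5.7199;  v_1 ≈ (0.1387, -0.9903)


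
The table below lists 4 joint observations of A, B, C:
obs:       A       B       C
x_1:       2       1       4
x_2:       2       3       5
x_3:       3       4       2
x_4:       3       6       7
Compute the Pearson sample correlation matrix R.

Step 1 — column means:
  mean(A) = (2 + 2 + 3 + 3) / 4 = 10/4 = 2.5
  mean(B) = (1 + 3 + 4 + 6) / 4 = 14/4 = 3.5
  mean(C) = (4 + 5 + 2 + 7) / 4 = 18/4 = 4.5

Step 2 — sample variances and covariances s[i,j] = (1/(n-1)) · Σ_k (x_{k,i} - mean_i) · (x_{k,j} - mean_j), with n-1 = 3:
  s[A,A] = ((-0.5)·(-0.5) + (-0.5)·(-0.5) + (0.5)·(0.5) + (0.5)·(0.5)) / 3 = 1/3 = 0.3333
  s[A,B] = ((-0.5)·(-2.5) + (-0.5)·(-0.5) + (0.5)·(0.5) + (0.5)·(2.5)) / 3 = 3/3 = 1
  s[A,C] = ((-0.5)·(-0.5) + (-0.5)·(0.5) + (0.5)·(-2.5) + (0.5)·(2.5)) / 3 = 0/3 = 0
  s[B,B] = ((-2.5)·(-2.5) + (-0.5)·(-0.5) + (0.5)·(0.5) + (2.5)·(2.5)) / 3 = 13/3 = 4.3333
  s[B,C] = ((-2.5)·(-0.5) + (-0.5)·(0.5) + (0.5)·(-2.5) + (2.5)·(2.5)) / 3 = 6/3 = 2
  s[C,C] = ((-0.5)·(-0.5) + (0.5)·(0.5) + (-2.5)·(-2.5) + (2.5)·(2.5)) / 3 = 13/3 = 4.3333
  Sample standard deviations s_i = √(s[i,i]):
  s(A) = √(0.3333) = 0.5774
  s(B) = √(4.3333) = 2.0817
  s(C) = √(4.3333) = 2.0817

Step 3 — r_{ij} = s_{ij} / (s_i · s_j):
  r[A,A] = 1 (diagonal).
  r[A,B] = 1 / (0.5774 · 2.0817) = 1 / 1.2019 = 0.8321
  r[A,C] = 0 / (0.5774 · 2.0817) = 0 / 1.2019 = 0
  r[B,B] = 1 (diagonal).
  r[B,C] = 2 / (2.0817 · 2.0817) = 2 / 4.3333 = 0.4615
  r[C,C] = 1 (diagonal).

R is symmetric with unit diagonal. Assembling:

R = [[1, 0.8321, 0],
 [0.8321, 1, 0.4615],
 [0, 0.4615, 1]]


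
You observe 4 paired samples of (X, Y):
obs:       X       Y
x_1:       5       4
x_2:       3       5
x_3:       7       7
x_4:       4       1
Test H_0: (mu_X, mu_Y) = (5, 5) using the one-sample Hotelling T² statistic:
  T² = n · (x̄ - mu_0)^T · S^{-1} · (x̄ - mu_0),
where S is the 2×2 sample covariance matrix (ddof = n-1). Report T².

Step 1 — sample mean vector:
  mean(X) = (5 + 3 + 7 + 4) / 4 = 19/4 = 4.75
  mean(Y) = (4 + 5 + 7 + 1) / 4 = 17/4 = 4.25
  x̄ = (4.75, 4.25),  deviation x̄ - mu_0 = (4.75, 4.25) - (5, 5) = (-0.25, -0.75).

Step 2 — sample covariance matrix, S[i,j] = (1/(n-1)) · Σ_k (x_{k,i} - mean_i) · (x_{k,j} - mean_j), divisor n-1 = 3:
  S[X,X] = ((0.25)·(0.25) + (-1.75)·(-1.75) + (2.25)·(2.25) + (-0.75)·(-0.75)) / 3 = 8.75/3 = 2.9167
  S[X,Y] = ((0.25)·(-0.25) + (-1.75)·(0.75) + (2.25)·(2.75) + (-0.75)·(-3.25)) / 3 = 7.25/3 = 2.4167
  S[Y,Y] = ((-0.25)·(-0.25) + (0.75)·(0.75) + (2.75)·(2.75) + (-3.25)·(-3.25)) / 3 = 18.75/3 = 6.25
  S = [[2.9167, 2.4167],
 [2.4167, 6.25]].

Step 3 — invert S. det(S) = 2.9167·6.25 - (2.4167)² = 12.3889.
  S^{-1} = (1/det) · [[d, -b], [-b, a]] = [[0.5045, -0.1951],
 [-0.1951, 0.2354]].

Step 4 — quadratic form (x̄ - mu_0)^T · S^{-1} · (x̄ - mu_0):
  S^{-1} · (x̄ - mu_0) = (0.0202, -0.1278),
  (x̄ - mu_0)^T · [...] = (-0.25)·(0.0202) + (-0.75)·(-0.1278) = 0.0908.

Step 5 — scale by n: T² = 4 · 0.0908 = 0.3632.

T² ≈ 0.3632


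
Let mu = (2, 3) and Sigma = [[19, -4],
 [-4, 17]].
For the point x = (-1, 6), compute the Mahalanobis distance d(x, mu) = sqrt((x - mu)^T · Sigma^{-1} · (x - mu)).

Step 1 — centre the observation: (x - mu) = (-3, 3).

Step 2 — invert Sigma. det(Sigma) = 19·17 - (-4)² = 307.
  Sigma^{-1} = (1/det) · [[d, -b], [-b, a]] = [[0.0554, 0.013],
 [0.013, 0.0619]].

Step 3 — form the quadratic (x - mu)^T · Sigma^{-1} · (x - mu):
  Sigma^{-1} · (x - mu) = (-0.127, 0.1466).
  (x - mu)^T · [Sigma^{-1} · (x - mu)] = (-3)·(-0.127) + (3)·(0.1466) = 0.8208.

Step 4 — take square root: d = √(0.8208) ≈ 0.906.

d(x, mu) = √(0.8208) ≈ 0.906


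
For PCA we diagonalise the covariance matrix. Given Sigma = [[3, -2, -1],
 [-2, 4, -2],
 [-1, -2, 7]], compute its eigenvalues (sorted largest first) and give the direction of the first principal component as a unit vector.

Step 1 — characteristic polynomial p(λ) = det(λI - Sigma) = λ³ - tr·λ² + c_1·λ - det, where tr = trace, c_1 = sum of the principal 2×2 minors, det = det(Sigma):
  tr = 3 + 4 + 7 = 14,
  c_1 = (3·4 - (-2)²) + (3·7 - (-1)²) + (4·7 - (-2)²) = 8 + 20 + 24 = 52,
  det = 3·(4·7 - (-2)²) - (-2)·((-2)·7 - (-2)·(-1)) + (-1)·((-2)·(-2) - 4·(-1)) = 3·(24) - (-2)·(-16) + (-1)·(8) = 32.
  So p(λ) = λ³ - 14λ² + 52λ - 32.
Step 2 — look for an integer root (rational root theorem: any rational root is an integer divisor of 32). Testing λ = 8:
  p(8) = 512 - 896 + 416 - 32 = 0  ✓
  Dividing out (λ - 8): p(λ) = (λ - 8)(λ² - 6λ + 4).
Step 3 — remaining eigenvalues from the quadratic λ² - 6λ + 4 = 0:
  Δ = 6² - 4·4 = 36 - 16 = 20,  λ = (6 ± √20)/2 = (6 ± 4.4721)/2 ≈ 5.2361 or 0.7639.
  Sorted: λ_1 = 8,  λ_2 = 5.2361,  λ_3 = 0.7639  (check: sum = 14 = tr ✓).

Step 4 — unit eigenvector for λ_1 = 8: v spans the null space of (Sigma - λ_1 I), whose rows are
  r_1 = (-5, -2, -1),  r_2 = (-2, -4, -2),  r_3 = (-1, -2, -1).
  v is orthogonal to every row, so take v ∝ r_1 × r_2 = ((-2)·(-2) - (-1)·(-4), (-1)·(-2) - (-5)·(-2), (-5)·(-4) - (-2)·(-2)) = (0, -8, 16).
  Rescale (divide by 8; multiply by -1 so the first nonzero entry is positive): u = (0, 1, -2).
  ||u|| = √((0)² + (1)² + (-2)²) = √(5) ≈ 2.2361,  v_1 = u/||u|| ≈ (0, 0.4472, -0.8944) (||v_1|| = 1).

λ_1 = 8,  λ_2 = 5.2361,  λ_3 = 0.7639;  v_1 ≈ (0, 0.4472, -0.8944)


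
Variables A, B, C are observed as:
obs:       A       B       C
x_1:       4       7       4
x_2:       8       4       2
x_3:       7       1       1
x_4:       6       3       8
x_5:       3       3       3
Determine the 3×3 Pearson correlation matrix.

Step 1 — column means:
  mean(A) = (4 + 8 + 7 + 6 + 3) / 5 = 28/5 = 5.6
  mean(B) = (7 + 4 + 1 + 3 + 3) / 5 = 18/5 = 3.6
  mean(C) = (4 + 2 + 1 + 8 + 3) / 5 = 18/5 = 3.6

Step 2 — sample variances and covariances s[i,j] = (1/(n-1)) · Σ_k (x_{k,i} - mean_i) · (x_{k,j} - mean_j), with n-1 = 4:
  s[A,A] = ((-1.6)·(-1.6) + (2.4)·(2.4) + (1.4)·(1.4) + (0.4)·(0.4) + (-2.6)·(-2.6)) / 4 = 17.2/4 = 4.3
  s[A,B] = ((-1.6)·(3.4) + (2.4)·(0.4) + (1.4)·(-2.6) + (0.4)·(-0.6) + (-2.6)·(-0.6)) / 4 = -6.8/4 = -1.7
  s[A,C] = ((-1.6)·(0.4) + (2.4)·(-1.6) + (1.4)·(-2.6) + (0.4)·(4.4) + (-2.6)·(-0.6)) / 4 = -4.8/4 = -1.2
  s[B,B] = ((3.4)·(3.4) + (0.4)·(0.4) + (-2.6)·(-2.6) + (-0.6)·(-0.6) + (-0.6)·(-0.6)) / 4 = 19.2/4 = 4.8
  s[B,C] = ((3.4)·(0.4) + (0.4)·(-1.6) + (-2.6)·(-2.6) + (-0.6)·(4.4) + (-0.6)·(-0.6)) / 4 = 5.2/4 = 1.3
  s[C,C] = ((0.4)·(0.4) + (-1.6)·(-1.6) + (-2.6)·(-2.6) + (4.4)·(4.4) + (-0.6)·(-0.6)) / 4 = 29.2/4 = 7.3
  Sample standard deviations s_i = √(s[i,i]):
  s(A) = √(4.3) = 2.0736
  s(B) = √(4.8) = 2.1909
  s(C) = √(7.3) = 2.7019

Step 3 — r_{ij} = s_{ij} / (s_i · s_j):
  r[A,A] = 1 (diagonal).
  r[A,B] = -1.7 / (2.0736 · 2.1909) = -1.7 / 4.5431 = -0.3742
  r[A,C] = -1.2 / (2.0736 · 2.7019) = -1.2 / 5.6027 = -0.2142
  r[B,B] = 1 (diagonal).
  r[B,C] = 1.3 / (2.1909 · 2.7019) = 1.3 / 5.9195 = 0.2196
  r[C,C] = 1 (diagonal).

R is symmetric with unit diagonal. Assembling:

R = [[1, -0.3742, -0.2142],
 [-0.3742, 1, 0.2196],
 [-0.2142, 0.2196, 1]]


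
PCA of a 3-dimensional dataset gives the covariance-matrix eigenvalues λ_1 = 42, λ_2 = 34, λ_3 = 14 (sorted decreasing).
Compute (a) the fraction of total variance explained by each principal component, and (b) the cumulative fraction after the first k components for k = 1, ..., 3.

Step 1 — total variance = trace(Sigma) = Σ λ_i = 42 + 34 + 14 = 90.

Step 2 — fraction explained by component i = λ_i / Σ λ:
  PC1: 42/90 = 0.4667
  PC2: 34/90 = 0.3778
  PC3: 14/90 = 0.1556

Step 3 — cumulative fraction after k components = (λ_1 + ... + λ_k) / Σ λ:
  k = 1: 42/90 = 0.4667
  k = 2: (42 + 34)/90 = 76/90 = 0.8444
  k = 3: (42 + 34 + 14)/90 = 90/90 = 1

Summary (fraction, with percent):

explained: PC1 0.4667 (46.67%), PC2 0.3778 (37.78%), PC3 0.1556 (15.56%);  cumulative: 0.4667, 0.8444, 1


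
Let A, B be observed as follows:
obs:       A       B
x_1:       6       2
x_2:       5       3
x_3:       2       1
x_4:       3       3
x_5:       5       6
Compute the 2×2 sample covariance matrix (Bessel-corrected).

Step 1 — column means:
  mean(A) = (6 + 5 + 2 + 3 + 5) / 5 = 21/5 = 4.2
  mean(B) = (2 + 3 + 1 + 3 + 6) / 5 = 15/5 = 3

Step 2 — sample covariance S[i,j] = (1/(n-1)) · Σ_k (x_{k,i} - mean_i) · (x_{k,j} - mean_j), with n-1 = 4.
  S[A,A] = ((1.8)·(1.8) + (0.8)·(0.8) + (-2.2)·(-2.2) + (-1.2)·(-1.2) + (0.8)·(0.8)) / 4 = 10.8/4 = 2.7
  S[A,B] = ((1.8)·(-1) + (0.8)·(0) + (-2.2)·(-2) + (-1.2)·(0) + (0.8)·(3)) / 4 = 5/4 = 1.25
  S[B,B] = ((-1)·(-1) + (0)·(0) + (-2)·(-2) + (0)·(0) + (3)·(3)) / 4 = 14/4 = 3.5

S is symmetric (S[j,i] = S[i,j]). Assembling:

S = [[2.7, 1.25],
 [1.25, 3.5]]


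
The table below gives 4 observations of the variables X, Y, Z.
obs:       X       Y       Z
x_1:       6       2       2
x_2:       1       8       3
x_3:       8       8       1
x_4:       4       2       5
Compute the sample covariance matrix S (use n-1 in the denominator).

Step 1 — column means:
  mean(X) = (6 + 1 + 8 + 4) / 4 = 19/4 = 4.75
  mean(Y) = (2 + 8 + 8 + 2) / 4 = 20/4 = 5
  mean(Z) = (2 + 3 + 1 + 5) / 4 = 11/4 = 2.75

Step 2 — sample covariance S[i,j] = (1/(n-1)) · Σ_k (x_{k,i} - mean_i) · (x_{k,j} - mean_j), with n-1 = 3.
  S[X,X] = ((1.25)·(1.25) + (-3.75)·(-3.75) + (3.25)·(3.25) + (-0.75)·(-0.75)) / 3 = 26.75/3 = 8.9167
  S[X,Y] = ((1.25)·(-3) + (-3.75)·(3) + (3.25)·(3) + (-0.75)·(-3)) / 3 = -3/3 = -1
  S[X,Z] = ((1.25)·(-0.75) + (-3.75)·(0.25) + (3.25)·(-1.75) + (-0.75)·(2.25)) / 3 = -9.25/3 = -3.0833
  S[Y,Y] = ((-3)·(-3) + (3)·(3) + (3)·(3) + (-3)·(-3)) / 3 = 36/3 = 12
  S[Y,Z] = ((-3)·(-0.75) + (3)·(0.25) + (3)·(-1.75) + (-3)·(2.25)) / 3 = -9/3 = -3
  S[Z,Z] = ((-0.75)·(-0.75) + (0.25)·(0.25) + (-1.75)·(-1.75) + (2.25)·(2.25)) / 3 = 8.75/3 = 2.9167

S is symmetric (S[j,i] = S[i,j]). Assembling:

S = [[8.9167, -1, -3.0833],
 [-1, 12, -3],
 [-3.0833, -3, 2.9167]]


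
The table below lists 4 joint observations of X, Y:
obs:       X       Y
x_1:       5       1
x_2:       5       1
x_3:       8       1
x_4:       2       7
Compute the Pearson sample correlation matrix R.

Step 1 — column means:
  mean(X) = (5 + 5 + 8 + 2) / 4 = 20/4 = 5
  mean(Y) = (1 + 1 + 1 + 7) / 4 = 10/4 = 2.5

Step 2 — sample variances and covariances s[i,j] = (1/(n-1)) · Σ_k (x_{k,i} - mean_i) · (x_{k,j} - mean_j), with n-1 = 3:
  s[X,X] = ((0)·(0) + (0)·(0) + (3)·(3) + (-3)·(-3)) / 3 = 18/3 = 6
  s[X,Y] = ((0)·(-1.5) + (0)·(-1.5) + (3)·(-1.5) + (-3)·(4.5)) / 3 = -18/3 = -6
  s[Y,Y] = ((-1.5)·(-1.5) + (-1.5)·(-1.5) + (-1.5)·(-1.5) + (4.5)·(4.5)) / 3 = 27/3 = 9
  Sample standard deviations s_i = √(s[i,i]):
  s(X) = √(6) = 2.4495
  s(Y) = √(9) = 3

Step 3 — r_{ij} = s_{ij} / (s_i · s_j):
  r[X,X] = 1 (diagonal).
  r[X,Y] = -6 / (2.4495 · 3) = -6 / 7.3485 = -0.8165
  r[Y,Y] = 1 (diagonal).

R is symmetric with unit diagonal. Assembling:

R = [[1, -0.8165],
 [-0.8165, 1]]


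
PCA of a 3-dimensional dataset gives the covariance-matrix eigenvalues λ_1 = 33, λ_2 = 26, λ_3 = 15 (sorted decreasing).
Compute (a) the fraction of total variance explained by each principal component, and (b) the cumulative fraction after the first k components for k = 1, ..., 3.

Step 1 — total variance = trace(Sigma) = Σ λ_i = 33 + 26 + 15 = 74.

Step 2 — fraction explained by component i = λ_i / Σ λ:
  PC1: 33/74 = 0.4459
  PC2: 26/74 = 0.3514
  PC3: 15/74 = 0.2027

Step 3 — cumulative fraction after k components = (λ_1 + ... + λ_k) / Σ λ:
  k = 1: 33/74 = 0.4459
  k = 2: (33 + 26)/74 = 59/74 = 0.7973
  k = 3: (33 + 26 + 15)/74 = 74/74 = 1

Summary (fraction, with percent):

explained: PC1 0.4459 (44.59%), PC2 0.3514 (35.14%), PC3 0.2027 (20.27%);  cumulative: 0.4459, 0.7973, 1


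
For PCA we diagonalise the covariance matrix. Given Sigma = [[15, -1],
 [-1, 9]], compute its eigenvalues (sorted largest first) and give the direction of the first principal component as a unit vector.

Step 1 — characteristic polynomial of 2×2 Sigma:
  det(Sigma - λI) = λ² - trace · λ + det = 0.
  trace = 15 + 9 = 24, det = 15·9 - (-1)² = 134.
Step 2 — discriminant:
  Δ = trace² - 4·det = 576 - 536 = 40.
Step 3 — eigenvalues:
  λ = (trace ± √Δ)/2 = (24 ± 6.3246)/2,
  λ_1 = 15.1623,  λ_2 = 8.8377.

Step 4 — unit eigenvector for λ_1: solve (Sigma - λ_1 I)v = 0. First row:
  (15 - 15.1623)·v_x + (-1)·v_y = 0, i.e. (-0.1623)·v_x + (-1)·v_y = 0,
  so v ∝ (b, λ_1 - a) = (-1, 0.1623); multiply by -1 so the first entry is positive: u = (1, -0.1623).
  ||u|| = √((1)² + (-0.1623)²) = √(1.0263) ≈ 1.0131,
  v_1 = u/||u|| ≈ (0.9871, -0.1602) (||v_1|| = 1).

λ_1 = 15.1623,  λ_2 = 8.8377;  v_1 ≈ (0.9871, -0.1602)


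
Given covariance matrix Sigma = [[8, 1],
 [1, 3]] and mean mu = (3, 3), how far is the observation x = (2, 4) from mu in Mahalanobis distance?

Step 1 — centre the observation: (x - mu) = (-1, 1).

Step 2 — invert Sigma. det(Sigma) = 8·3 - (1)² = 23.
  Sigma^{-1} = (1/det) · [[d, -b], [-b, a]] = [[0.1304, -0.0435],
 [-0.0435, 0.3478]].

Step 3 — form the quadratic (x - mu)^T · Sigma^{-1} · (x - mu):
  Sigma^{-1} · (x - mu) = (-0.1739, 0.3913).
  (x - mu)^T · [Sigma^{-1} · (x - mu)] = (-1)·(-0.1739) + (1)·(0.3913) = 0.5652.

Step 4 — take square root: d = √(0.5652) ≈ 0.7518.

d(x, mu) = √(0.5652) ≈ 0.7518


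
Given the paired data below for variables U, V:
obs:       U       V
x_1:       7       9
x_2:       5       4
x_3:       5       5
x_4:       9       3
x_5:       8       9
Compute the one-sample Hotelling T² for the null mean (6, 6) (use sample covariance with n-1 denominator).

Step 1 — sample mean vector:
  mean(U) = (7 + 5 + 5 + 9 + 8) / 5 = 34/5 = 6.8
  mean(V) = (9 + 4 + 5 + 3 + 9) / 5 = 30/5 = 6
  x̄ = (6.8, 6),  deviation x̄ - mu_0 = (6.8, 6) - (6, 6) = (0.8, 0).

Step 2 — sample covariance matrix, S[i,j] = (1/(n-1)) · Σ_k (x_{k,i} - mean_i) · (x_{k,j} - mean_j), divisor n-1 = 4:
  S[U,U] = ((0.2)·(0.2) + (-1.8)·(-1.8) + (-1.8)·(-1.8) + (2.2)·(2.2) + (1.2)·(1.2)) / 4 = 12.8/4 = 3.2
  S[U,V] = ((0.2)·(3) + (-1.8)·(-2) + (-1.8)·(-1) + (2.2)·(-3) + (1.2)·(3)) / 4 = 3/4 = 0.75
  S[V,V] = ((3)·(3) + (-2)·(-2) + (-1)·(-1) + (-3)·(-3) + (3)·(3)) / 4 = 32/4 = 8
  S = [[3.2, 0.75],
 [0.75, 8]].

Step 3 — invert S. det(S) = 3.2·8 - (0.75)² = 25.0375.
  S^{-1} = (1/det) · [[d, -b], [-b, a]] = [[0.3195, -0.03],
 [-0.03, 0.1278]].

Step 4 — quadratic form (x̄ - mu_0)^T · S^{-1} · (x̄ - mu_0):
  S^{-1} · (x̄ - mu_0) = (0.2556, -0.024),
  (x̄ - mu_0)^T · [...] = (0.8)·(0.2556) + (0)·(-0.024) = 0.2045.

Step 5 — scale by n: T² = 5 · 0.2045 = 1.0225.

T² ≈ 1.0225


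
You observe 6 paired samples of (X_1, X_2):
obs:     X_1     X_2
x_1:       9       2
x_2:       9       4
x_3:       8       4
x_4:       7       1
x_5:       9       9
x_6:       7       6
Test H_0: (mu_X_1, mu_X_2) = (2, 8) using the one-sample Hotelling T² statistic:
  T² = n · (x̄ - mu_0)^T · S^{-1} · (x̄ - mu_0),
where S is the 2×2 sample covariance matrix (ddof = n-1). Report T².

Step 1 — sample mean vector:
  mean(X_1) = (9 + 9 + 8 + 7 + 9 + 7) / 6 = 49/6 = 8.1667
  mean(X_2) = (2 + 4 + 4 + 1 + 9 + 6) / 6 = 26/6 = 4.3333
  x̄ = (8.1667, 4.3333),  deviation x̄ - mu_0 = (8.1667, 4.3333) - (2, 8) = (6.1667, -3.6667).

Step 2 — sample covariance matrix, S[i,j] = (1/(n-1)) · Σ_k (x_{k,i} - mean_i) · (x_{k,j} - mean_j), divisor n-1 = 5:
  S[X_1,X_1] = ((0.8333)·(0.8333) + (0.8333)·(0.8333) + (-0.1667)·(-0.1667) + (-1.1667)·(-1.1667) + (0.8333)·(0.8333) + (-1.1667)·(-1.1667)) / 5 = 4.8333/5 = 0.9667
  S[X_1,X_2] = ((0.8333)·(-2.3333) + (0.8333)·(-0.3333) + (-0.1667)·(-0.3333) + (-1.1667)·(-3.3333) + (0.8333)·(4.6667) + (-1.1667)·(1.6667)) / 5 = 3.6667/5 = 0.7333
  S[X_2,X_2] = ((-2.3333)·(-2.3333) + (-0.3333)·(-0.3333) + (-0.3333)·(-0.3333) + (-3.3333)·(-3.3333) + (4.6667)·(4.6667) + (1.6667)·(1.6667)) / 5 = 41.3333/5 = 8.2667
  S = [[0.9667, 0.7333],
 [0.7333, 8.2667]].

Step 3 — invert S. det(S) = 0.9667·8.2667 - (0.7333)² = 7.4533.
  S^{-1} = (1/det) · [[d, -b], [-b, a]] = [[1.1091, -0.0984],
 [-0.0984, 0.1297]].

Step 4 — quadratic form (x̄ - mu_0)^T · S^{-1} · (x̄ - mu_0):
  S^{-1} · (x̄ - mu_0) = (7.2004, -1.0823),
  (x̄ - mu_0)^T · [...] = (6.1667)·(7.2004) + (-3.6667)·(-1.0823) = 48.3706.

Step 5 — scale by n: T² = 6 · 48.3706 = 290.2236.

T² ≈ 290.2236


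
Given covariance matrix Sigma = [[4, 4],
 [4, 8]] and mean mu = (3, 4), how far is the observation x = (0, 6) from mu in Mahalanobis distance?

Step 1 — centre the observation: (x - mu) = (-3, 2).

Step 2 — invert Sigma. det(Sigma) = 4·8 - (4)² = 16.
  Sigma^{-1} = (1/det) · [[d, -b], [-b, a]] = [[0.5, -0.25],
 [-0.25, 0.25]].

Step 3 — form the quadratic (x - mu)^T · Sigma^{-1} · (x - mu):
  Sigma^{-1} · (x - mu) = (-2, 1.25).
  (x - mu)^T · [Sigma^{-1} · (x - mu)] = (-3)·(-2) + (2)·(1.25) = 8.5.

Step 4 — take square root: d = √(8.5) ≈ 2.9155.

d(x, mu) = √(8.5) ≈ 2.9155


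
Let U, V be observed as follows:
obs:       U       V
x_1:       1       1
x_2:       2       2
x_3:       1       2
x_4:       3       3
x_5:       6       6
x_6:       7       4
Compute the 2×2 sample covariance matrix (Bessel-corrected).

Step 1 — column means:
  mean(U) = (1 + 2 + 1 + 3 + 6 + 7) / 6 = 20/6 = 3.3333
  mean(V) = (1 + 2 + 2 + 3 + 6 + 4) / 6 = 18/6 = 3

Step 2 — sample covariance S[i,j] = (1/(n-1)) · Σ_k (x_{k,i} - mean_i) · (x_{k,j} - mean_j), with n-1 = 5.
  S[U,U] = ((-2.3333)·(-2.3333) + (-1.3333)·(-1.3333) + (-2.3333)·(-2.3333) + (-0.3333)·(-0.3333) + (2.6667)·(2.6667) + (3.6667)·(3.6667)) / 5 = 33.3333/5 = 6.6667
  S[U,V] = ((-2.3333)·(-2) + (-1.3333)·(-1) + (-2.3333)·(-1) + (-0.3333)·(0) + (2.6667)·(3) + (3.6667)·(1)) / 5 = 20/5 = 4
  S[V,V] = ((-2)·(-2) + (-1)·(-1) + (-1)·(-1) + (0)·(0) + (3)·(3) + (1)·(1)) / 5 = 16/5 = 3.2

S is symmetric (S[j,i] = S[i,j]). Assembling:

S = [[6.6667, 4],
 [4, 3.2]]


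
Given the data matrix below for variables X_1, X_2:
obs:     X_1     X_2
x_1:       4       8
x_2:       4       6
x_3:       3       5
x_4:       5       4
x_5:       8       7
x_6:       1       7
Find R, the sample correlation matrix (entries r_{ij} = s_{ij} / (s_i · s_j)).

Step 1 — column means:
  mean(X_1) = (4 + 4 + 3 + 5 + 8 + 1) / 6 = 25/6 = 4.1667
  mean(X_2) = (8 + 6 + 5 + 4 + 7 + 7) / 6 = 37/6 = 6.1667

Step 2 — sample variances and covariances s[i,j] = (1/(n-1)) · Σ_k (x_{k,i} - mean_i) · (x_{k,j} - mean_j), with n-1 = 5:
  s[X_1,X_1] = ((-0.1667)·(-0.1667) + (-0.1667)·(-0.1667) + (-1.1667)·(-1.1667) + (0.8333)·(0.8333) + (3.8333)·(3.8333) + (-3.1667)·(-3.1667)) / 5 = 26.8333/5 = 5.3667
  s[X_1,X_2] = ((-0.1667)·(1.8333) + (-0.1667)·(-0.1667) + (-1.1667)·(-1.1667) + (0.8333)·(-2.1667) + (3.8333)·(0.8333) + (-3.1667)·(0.8333)) / 5 = -0.1667/5 = -0.0333
  s[X_2,X_2] = ((1.8333)·(1.8333) + (-0.1667)·(-0.1667) + (-1.1667)·(-1.1667) + (-2.1667)·(-2.1667) + (0.8333)·(0.8333) + (0.8333)·(0.8333)) / 5 = 10.8333/5 = 2.1667
  Sample standard deviations s_i = √(s[i,i]):
  s(X_1) = √(5.3667) = 2.3166
  s(X_2) = √(2.1667) = 1.472

Step 3 — r_{ij} = s_{ij} / (s_i · s_j):
  r[X_1,X_1] = 1 (diagonal).
  r[X_1,X_2] = -0.0333 / (2.3166 · 1.472) = -0.0333 / 3.41 = -0.0098
  r[X_2,X_2] = 1 (diagonal).

R is symmetric with unit diagonal. Assembling:

R = [[1, -0.0098],
 [-0.0098, 1]]


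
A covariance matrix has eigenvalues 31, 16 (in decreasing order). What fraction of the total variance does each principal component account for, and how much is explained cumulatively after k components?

Step 1 — total variance = trace(Sigma) = Σ λ_i = 31 + 16 = 47.

Step 2 — fraction explained by component i = λ_i / Σ λ:
  PC1: 31/47 = 0.6596
  PC2: 16/47 = 0.3404

Step 3 — cumulative fraction after k components = (λ_1 + ... + λ_k) / Σ λ:
  k = 1: 31/47 = 0.6596
  k = 2: (31 + 16)/47 = 47/47 = 1

Summary (fraction, with percent):

explained: PC1 0.6596 (65.96%), PC2 0.3404 (34.04%);  cumulative: 0.6596, 1


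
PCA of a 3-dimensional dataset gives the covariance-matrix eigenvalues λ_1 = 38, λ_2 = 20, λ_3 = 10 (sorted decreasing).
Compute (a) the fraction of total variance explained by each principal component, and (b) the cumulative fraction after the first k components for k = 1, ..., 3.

Step 1 — total variance = trace(Sigma) = Σ λ_i = 38 + 20 + 10 = 68.

Step 2 — fraction explained by component i = λ_i / Σ λ:
  PC1: 38/68 = 0.5588
  PC2: 20/68 = 0.2941
  PC3: 10/68 = 0.1471

Step 3 — cumulative fraction after k components = (λ_1 + ... + λ_k) / Σ λ:
  k = 1: 38/68 = 0.5588
  k = 2: (38 + 20)/68 = 58/68 = 0.8529
  k = 3: (38 + 20 + 10)/68 = 68/68 = 1

Summary (fraction, with percent):

explained: PC1 0.5588 (55.88%), PC2 0.2941 (29.41%), PC3 0.1471 (14.71%);  cumulative: 0.5588, 0.8529, 1


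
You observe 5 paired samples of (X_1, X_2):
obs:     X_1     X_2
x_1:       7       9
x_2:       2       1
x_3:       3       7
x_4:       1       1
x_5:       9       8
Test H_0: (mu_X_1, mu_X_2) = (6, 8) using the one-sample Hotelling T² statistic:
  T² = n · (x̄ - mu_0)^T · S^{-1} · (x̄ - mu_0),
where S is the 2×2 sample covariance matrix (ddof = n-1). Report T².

Step 1 — sample mean vector:
  mean(X_1) = (7 + 2 + 3 + 1 + 9) / 5 = 22/5 = 4.4
  mean(X_2) = (9 + 1 + 7 + 1 + 8) / 5 = 26/5 = 5.2
  x̄ = (4.4, 5.2),  deviation x̄ - mu_0 = (4.4, 5.2) - (6, 8) = (-1.6, -2.8).

Step 2 — sample covariance matrix, S[i,j] = (1/(n-1)) · Σ_k (x_{k,i} - mean_i) · (x_{k,j} - mean_j), divisor n-1 = 4:
  S[X_1,X_1] = ((2.6)·(2.6) + (-2.4)·(-2.4) + (-1.4)·(-1.4) + (-3.4)·(-3.4) + (4.6)·(4.6)) / 4 = 47.2/4 = 11.8
  S[X_1,X_2] = ((2.6)·(3.8) + (-2.4)·(-4.2) + (-1.4)·(1.8) + (-3.4)·(-4.2) + (4.6)·(2.8)) / 4 = 44.6/4 = 11.15
  S[X_2,X_2] = ((3.8)·(3.8) + (-4.2)·(-4.2) + (1.8)·(1.8) + (-4.2)·(-4.2) + (2.8)·(2.8)) / 4 = 60.8/4 = 15.2
  S = [[11.8, 11.15],
 [11.15, 15.2]].

Step 3 — invert S. det(S) = 11.8·15.2 - (11.15)² = 55.0375.
  S^{-1} = (1/det) · [[d, -b], [-b, a]] = [[0.2762, -0.2026],
 [-0.2026, 0.2144]].

Step 4 — quadratic form (x̄ - mu_0)^T · S^{-1} · (x̄ - mu_0):
  S^{-1} · (x̄ - mu_0) = (0.1254, -0.2762),
  (x̄ - mu_0)^T · [...] = (-1.6)·(0.1254) + (-2.8)·(-0.2762) = 0.5727.

Step 5 — scale by n: T² = 5 · 0.5727 = 2.8635.

T² ≈ 2.8635


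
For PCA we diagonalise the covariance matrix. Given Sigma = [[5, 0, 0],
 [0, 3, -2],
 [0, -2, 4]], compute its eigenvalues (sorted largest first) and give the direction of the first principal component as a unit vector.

Step 1 — characteristic polynomial p(λ) = det(λI - Sigma) = λ³ - tr·λ² + c_1·λ - det, where tr = trace, c_1 = sum of the principal 2×2 minors, det = det(Sigma):
  tr = 5 + 3 + 4 = 12,
  c_1 = (5·3 - (0)²) + (5·4 - (0)²) + (3·4 - (-2)²) = 15 + 20 + 8 = 43,
  det = 5·(3·4 - (-2)²) - (0)·((0)·4 - (-2)·(0)) + (0)·((0)·(-2) - 3·(0)) = 5·(8) - (0)·(0) + (0)·(0) = 40.
  So p(λ) = λ³ - 12λ² + 43λ - 40.
Step 2 — look for an integer root (rational root theorem: any rational root is an integer divisor of 40). Testing λ = 5:
  p(5) = 125 - 300 + 215 - 40 = 0  ✓
  Dividing out (λ - 5): p(λ) = (λ - 5)(λ² - 7λ + 8).
Step 3 — remaining eigenvalues from the quadratic λ² - 7λ + 8 = 0:
  Δ = 7² - 4·8 = 49 - 32 = 17,  λ = (7 ± √17)/2 = (7 ± 4.1231)/2 ≈ 5.5616 or 1.4384.
  Sorted: λ_1 = 5.5616,  λ_2 = 5,  λ_3 = 1.4384  (check: sum = 12 = tr ✓).

Step 4 — unit eigenvector for λ_1 ≈ 5.5616: v spans the null space of (Sigma - λ_1 I), whose rows are
  r_1 = (-0.5616, 0, 0),  r_2 = (0, -2.5616, -2),  r_3 = (0, -2, -1.5616).
  v is orthogonal to every row, so take v ∝ r_1 × r_2 = ((0)·(-2) - (0)·(-2.5616), (0)·(0) - (-0.5616)·(-2), (-0.5616)·(-2.5616) - (0)·(0)) ≈ (0, -1.1231, 1.4384).
  Rescale (multiply by -1 so the first nonzero entry is positive): u = (0, 1.1231, -1.4384).
  ||u|| = √((0)² + (1.1231)² + (-1.4384)²) = √(3.3305) ≈ 1.825,  v_1 = u/||u|| ≈ (0, 0.6154, -0.7882) (||v_1|| = 1).

λ_1 = 5.5616,  λ_2 = 5,  λ_3 = 1.4384;  v_1 ≈ (0, 0.6154, -0.7882)
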